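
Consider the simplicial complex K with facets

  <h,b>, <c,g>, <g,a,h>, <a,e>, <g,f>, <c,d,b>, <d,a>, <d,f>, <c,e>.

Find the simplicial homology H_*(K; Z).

Fix the vertex order a < b < c < d < e < f < g < h and write every simplex with vertices in increasing order. Then dim K = 2 and the simplices of K are:

  0-simplices (8): a, b, c, d, e, f, g, h
  1-simplices (13): ad, ae, ag, ah, bc, bd, bh, cd, ce, cg, df, fg, gh
  2-simplices (2): agh, bcd

Hence C_0 ≅ Z^8, C_1 ≅ Z^13, C_2 ≅ Z^2.

The boundary map ∂_1: C_1 → C_0 is given by ∂[p,q] = [q] − [p]. For instance
  ∂cd = d − c.
This gives a 8×13 integer matrix of rank 7; reducing to Smith normal form yields diagonal entries (1,1,1,1,1,1,1).

The boundary map ∂_2: C_2 → C_1 acts by ∂[p,q,r] = [q,r] − [p,r] + [p,q]. For instance
  ∂bcd = cd − bd + bc,
  ∂agh = gh − ah + ag.
The 13×2 boundary matrix has rank 2 and Smith normal form diag(1,1).

Computing H_k = (kernel of ∂_k) / (image of ∂_{k+1}):

  H_0: rank C_0 − rank ∂_1 = 8 − 7 = 1, and the invariant factors of ∂_1 are all 1, so H_0 ≅ Z.
  H_1: rank ker ∂_1 − rank ∂_2 = (13 − 7) − 2 = 4, and the invariant factors of ∂_2 are all 1, so H_1 ≅ Z^4.
  H_2: rank ker ∂_2 − rank ∂_3 = (2 − 2) − 0 = 0, and there is no ∂_3, so H_2 ≅ 0.

H_0 = Z,  H_1 = Z^4,  H_2 = 0.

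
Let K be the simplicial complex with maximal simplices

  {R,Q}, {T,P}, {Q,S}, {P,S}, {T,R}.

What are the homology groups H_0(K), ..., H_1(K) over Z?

H_0 ≅ Z,  H_1 ≅ Z.

K has 5 vertices, 5 edges.
rank ∂_0 = 0, rank ∂_1 = 4 ⇒ b_0 = 5 − 0 − 4 = 1; all invariant factors of ∂_1 are 1 so no torsion. So H_0 = Z.
rank ∂_1 = 4, rank ∂_2 = 0 ⇒ b_1 = 5 − 4 − 0 = 1. So H_1 = Z.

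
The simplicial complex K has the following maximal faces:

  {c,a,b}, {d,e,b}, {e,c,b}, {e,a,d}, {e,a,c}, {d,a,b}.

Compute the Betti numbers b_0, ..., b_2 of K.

b_0 = 1, b_1 = 0, b_2 = 1.

Order the vertices as a < b < c < d < e. Listing each simplex with vertices in this order, K has dimension 2 with simplices:

  0-simplices (5): a, b, c, d, e
  1-simplices (9): ab, ac, ad, ae, bc, bd, be, ce, de
  2-simplices (6): abc, abd, ace, ade, bce, bde

so the chain groups are C_0 ≅ Z^5, C_1 ≅ Z^9, C_2 ≅ Z^6.

Boundary ∂_1: C_1 → C_0 sends each edge [p,q] (with p < q) to q − p. For instance
  ∂ad = d − a.
The 5×9 boundary matrix has rank 4 and Smith normal form diag(1,1,1,1).

∂_2: C_2 → C_1 maps a triangle to the signed sum of its edges. For instance
  ∂ade = de − ae + ad,
  ∂bce = ce − be + bc.
The resulting 9×6 matrix has rank 5, and its Smith normal form has invariant factors (1,1,1,1,1).

Now H_k = ker ∂_k / im ∂_{k+1}, so:

  H_0: rank C_0 − rank ∂_1 = 5 − 4 = 1, and the invariant factors of ∂_1 are all 1, so H_0 ≅ Z.
  H_1: rank ker ∂_1 − rank ∂_2 = (9 − 4) − 5 = 0, and the invariant factors of ∂_2 are all 1, so H_1 ≅ 0.
  H_2: rank ker ∂_2 − rank ∂_3 = (6 − 5) − 0 = 1, and there is no ∂_3, so H_2 ≅ Z.

Hence the Betti numbers are b_0 = 1, b_1 = 0, b_2 = 1.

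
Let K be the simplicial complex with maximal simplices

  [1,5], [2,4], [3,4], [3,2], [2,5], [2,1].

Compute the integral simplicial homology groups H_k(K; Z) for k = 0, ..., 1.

We work with the vertex ordering 1 < 2 < 3 < 4 < 5. The simplices of K, each written with vertices in increasing order, are:

  0-simplices (5): [1], [2], [3], [4], [5]
  1-simplices (6): [1,2], [1,5], [2,3], [2,4], [2,5], [3,4]

Hence C_0 ≅ Z^5, C_1 ≅ Z^6.

Boundary ∂_1: C_1 → C_0 is given by ∂[p,q] = [q] − [p]. For instance
  ∂[1,2] = [2] − [1].
This gives a 5×6 integer matrix of rank 4; reducing to Smith normal form yields diagonal entries (1,1,1,1).

Now H_k = ker ∂_k / im ∂_{k+1}, so:

  H_0: rank C_0 − rank ∂_1 = 5 − 4 = 1, and the invariant factors of ∂_1 are all 1, so H_0 ≅ Z.
  H_1: rank ker ∂_1 − rank ∂_2 = (6 − 4) − 0 = 2, and there is no ∂_2, so H_1 ≅ Z^2.

As a check, the Euler characteristic is 5 − 6 = -1, which agrees with 1 − 2 = -1.

H_0 ≅ Z,  H_1 ≅ Z^2.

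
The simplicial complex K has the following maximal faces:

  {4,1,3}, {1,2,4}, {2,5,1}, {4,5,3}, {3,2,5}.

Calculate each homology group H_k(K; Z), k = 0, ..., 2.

We work with the vertex ordering 1 < 2 < 3 < 4 < 5. The simplices of K, each written with vertices in increasing order, are:

  0-simplices (5): [1], [2], [3], [4], [5]
  1-simplices (10): [1,2], [1,3], [1,4], [1,5], [2,3], [2,4], [2,5], [3,4], [3,5], [4,5]
  2-simplices (5): [1,2,4], [1,2,5], [1,3,4], [2,3,5], [3,4,5]

Hence C_0 ≅ Z^5, C_1 ≅ Z^10, C_2 ≅ Z^5.

The boundary map ∂_1: C_1 → C_0 is given by ∂[p,q] = [q] − [p].
This gives a 5×10 integer matrix of rank 4; reducing to Smith normal form yields diagonal entries (1,1,1,1).

The boundary map ∂_2: C_2 → C_1 acts by ∂[p,q,r] = [q,r] − [p,r] + [p,q]. For instance
  ∂[1,2,4] = [2,4] − [1,4] + [1,2],
  ∂[1,3,4] = [3,4] − [1,4] + [1,3].
This gives a 10×5 integer matrix of rank 5; reducing to Smith normal form yields diagonal entries (1,1,1,1,1).

From H_k ≅ ker(∂_k) / im(∂_{k+1}) we obtain:

  H_0: rank C_0 − rank ∂_1 = 5 − 4 = 1, and the invariant factors of ∂_1 are all 1, so H_0 = Z.
  H_1: rank ker ∂_1 − rank ∂_2 = (10 − 4) − 5 = 1, and the invariant factors of ∂_2 are all 1, so H_1 = Z.
  H_2: rank ker ∂_2 − rank ∂_3 = (5 − 5) − 0 = 0, and there is no ∂_3, so H_2 = 0.

As a check, the Euler characteristic is 5 − 10 + 5 = 0, which agrees with 1 − 1 + 0 = 0.

H_0 = Z,  H_1 = Z,  H_2 = 0.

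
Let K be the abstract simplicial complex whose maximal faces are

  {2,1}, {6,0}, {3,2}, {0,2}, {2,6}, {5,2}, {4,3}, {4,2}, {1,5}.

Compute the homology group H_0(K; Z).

Take the total order 0 < 1 < 2 < 3 < 4 < 5 < 6 on the vertex set. Then K (dimension 1) consists of the simplices:

  0-simplices (7): [0], [1], [2], [3], [4], [5], [6]
  1-simplices (9): [0,2], [0,6], [1,2], [1,5], [2,3], [2,4], [2,5], [2,6], [3,4]

giving chain groups C_0 ≅ Z^7, C_1 ≅ Z^9.

Boundary ∂_1: C_1 → C_0 is given by ∂[p,q] = [q] − [p].
This gives a 7×9 integer matrix of rank 6; reducing to Smith normal form yields diagonal entries (1,1,1,1,1,1).

Computing H_k = (kernel of ∂_k) / (image of ∂_{k+1}):

  H_0: rank C_0 − rank ∂_1 = 7 − 6 = 1, and the invariant factors of ∂_1 are all 1, so H_0 ≅ Z.

(K is a triangulation of a wedge of 3 circles.)

H_0 ≅ Z.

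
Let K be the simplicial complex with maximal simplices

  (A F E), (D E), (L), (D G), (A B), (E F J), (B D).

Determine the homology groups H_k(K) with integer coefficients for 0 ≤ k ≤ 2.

We work with the vertex ordering A < B < D < E < F < G < J < L. The simplices of K, each written with vertices in increasing order, are:

  0-simplices (8): A, B, D, E, F, G, J, L
  1-simplices (9): AB, AE, AF, BD, DE, DG, EF, EJ, FJ
  2-simplices (2): AEF, EFJ

giving chain groups C_0 ≅ Z^8, C_1 ≅ Z^9, C_2 ≅ Z^2.

∂_1: C_1 → C_0 is given by ∂[p,q] = [q] − [p]. For instance
  ∂DE = E − D.
The 8×9 boundary matrix has rank 6 and Smith normal form diag(1,1,1,1,1,1).

The boundary map ∂_2: C_2 → C_1 sends each 2-simplex [p,q,r] to [q,r] − [p,r] + [p,q]. For instance
  ∂EFJ = FJ − EJ + EF,
  ∂AEF = EF − AF + AE.
The resulting 9×2 matrix has rank 2, and its Smith normal form has invariant factors (1,1).

Computing H_k = (kernel of ∂_k) / (image of ∂_{k+1}):

  H_0: rank C_0 − rank ∂_1 = 8 − 6 = 2, and the invariant factors of ∂_1 are all 1, so H_0 = Z^2.
  H_1: rank ker ∂_1 − rank ∂_2 = (9 − 6) − 2 = 1, and the invariant factors of ∂_2 are all 1, so H_1 = Z.
  H_2: rank ker ∂_2 − rank ∂_3 = (2 − 2) − 0 = 0, and there is no ∂_3, so H_2 = 0.

H_0 ≅ Z^2,  H_1 ≅ Z,  H_2 = 0.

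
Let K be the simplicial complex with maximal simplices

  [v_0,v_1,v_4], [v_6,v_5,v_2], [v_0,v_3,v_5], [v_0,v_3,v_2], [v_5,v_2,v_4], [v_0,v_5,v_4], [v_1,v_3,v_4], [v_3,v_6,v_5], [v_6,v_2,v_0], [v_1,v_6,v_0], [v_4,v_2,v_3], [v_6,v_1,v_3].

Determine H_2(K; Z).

Fix the vertex order v_0 < v_1 < v_2 < v_3 < v_4 < v_5 < v_6 and write every simplex with vertices in increasing order. Then dim K = 2 and the simplices of K are:

  0-simplices (7): [v_0], [v_1], [v_2], [v_3], [v_4], [v_5], [v_6]
  1-simplices (18): (18 of them)
  2-simplices (12): (12 of them)

so the chain groups are C_0 ≅ Z^7, C_1 ≅ Z^18, C_2 ≅ Z^12.

Boundary ∂_1: C_1 → C_0 is given by ∂[p,q] = [q] − [p]. For instance
  ∂[v_1,v_3] = [v_3] − [v_1].
The resulting 7×18 matrix has rank 6, and its Smith normal form has invariant factors (1,1,1,1,1,1).

The boundary map ∂_2: C_2 → C_1 sends each 2-simplex [p,q,r] to [q,r] − [p,r] + [p,q]. For instance
  ∂[v_3,v_5,v_6] = [v_5,v_6] − [v_3,v_6] + [v_3,v_5],
  ∂[v_1,v_3,v_4] = [v_3,v_4] − [v_1,v_4] + [v_1,v_3].
The resulting 18×12 matrix has rank 12, and its Smith normal form has invariant factors (1,1,1,1,1,1,1,1,1,1,1,2).

Now H_k = ker ∂_k / im ∂_{k+1}, so:

  H_2: rank ker ∂_2 − rank ∂_3 = (12 − 12) − 0 = 0, and there is no ∂_3, so H_2 = 0.

(K is a triangulation of the real projective plane RP^2.)

H_2 ≅ 0.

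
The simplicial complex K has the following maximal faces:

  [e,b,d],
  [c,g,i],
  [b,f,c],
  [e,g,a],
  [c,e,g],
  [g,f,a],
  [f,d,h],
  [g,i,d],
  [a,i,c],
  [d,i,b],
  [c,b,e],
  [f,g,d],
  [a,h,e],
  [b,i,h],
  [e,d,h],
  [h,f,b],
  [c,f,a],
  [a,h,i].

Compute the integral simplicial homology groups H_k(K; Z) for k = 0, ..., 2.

K has 9 vertices, 27 edges, 18 triangles.
rank ∂_0 = 0, rank ∂_1 = 8 ⇒ b_0 = 9 − 0 − 8 = 1; all invariant factors of ∂_1 are 1 so no torsion. So H_0 = Z.
rank ∂_1 = 8, rank ∂_2 = 18 ⇒ b_1 = 27 − 8 − 18 = 1; ∂_2 has invariant factor(s) [2] giving torsion. So H_1 = Z ⊕ Z/2.
rank ∂_2 = 18, rank ∂_3 = 0 ⇒ b_2 = 18 − 18 − 0 = 0. So H_2 = 0.

H_0 ≅ Z,  H_1 ≅ Z ⊕ Z/2,  H_2 = 0.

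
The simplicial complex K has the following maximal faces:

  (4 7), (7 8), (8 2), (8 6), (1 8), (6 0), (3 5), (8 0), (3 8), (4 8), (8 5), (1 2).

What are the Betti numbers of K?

b_0 = 1, b_1 = 4.

Order the vertices as 0 < 1 < 2 < 3 < 4 < 5 < 6 < 7 < 8. Listing each simplex with vertices in this order, K has dimension 1 with simplices:

  0-simplices (9): [0], [1], [2], [3], [4], [5], [6], [7], [8]
  1-simplices (12): [0,6], [0,8], [1,2], [1,8], [2,8], [3,5], [3,8], [4,7], [4,8], [5,8], [6,8], [7,8]

Hence C_0 ≅ Z^9, C_1 ≅ Z^12.

The boundary map ∂_1: C_1 → C_0 is given by ∂[p,q] = [q] − [p].
The 9×12 boundary matrix has rank 8 and Smith normal form diag(1,1,1,1,1,1,1,1).

Reading off H_k = ker ∂_k / im ∂_{k+1}:

  H_0: rank C_0 − rank ∂_1 = 9 − 8 = 1, and the invariant factors of ∂_1 are all 1, so H_0 = Z.
  H_1: rank ker ∂_1 − rank ∂_2 = (12 − 8) − 0 = 4, and there is no ∂_2, so H_1 = Z^4.

(K is a triangulation of a wedge of 4 circles.)

Hence the Betti numbers are b_0 = 1, b_1 = 4.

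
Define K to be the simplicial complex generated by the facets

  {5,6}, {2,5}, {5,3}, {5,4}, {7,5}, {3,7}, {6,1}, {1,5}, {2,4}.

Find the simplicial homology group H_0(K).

H_0 = Z.

Fix the vertex order 1 < 2 < 3 < 4 < 5 < 6 < 7 and write every simplex with vertices in increasing order. Then dim K = 1 and the simplices of K are:

  0-simplices (7): [1], [2], [3], [4], [5], [6], [7]
  1-simplices (9): [1,5], [1,6], [2,4], [2,5], [3,5], [3,7], [4,5], [5,6], [5,7]

giving chain groups C_0 ≅ Z^7, C_1 ≅ Z^9.

∂_1: C_1 → C_0 is given by ∂[p,q] = [q] − [p]. For instance
  ∂[2,5] = [5] − [2].
As a 7×9 matrix over Z this has rank 6, with invariant factors (1,1,1,1,1,1).

From H_k ≅ ker(∂_k) / im(∂_{k+1}) we obtain:

  H_0: rank C_0 − rank ∂_1 = 7 − 6 = 1, and the invariant factors of ∂_1 are all 1, so H_0 ≅ Z.

(K is a triangulation of a wedge of 3 circles.)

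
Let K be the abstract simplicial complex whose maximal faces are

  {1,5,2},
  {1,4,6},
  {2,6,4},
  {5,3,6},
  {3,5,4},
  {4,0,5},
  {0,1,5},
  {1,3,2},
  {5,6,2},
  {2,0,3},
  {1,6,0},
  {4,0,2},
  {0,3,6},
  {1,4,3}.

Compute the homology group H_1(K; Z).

Fix the vertex order 0 < 1 < 2 < 3 < 4 < 5 < 6 and write every simplex with vertices in increasing order. Then dim K = 2 and the simplices of K are:

  0-simplices (7): [0], [1], [2], [3], [4], [5], [6]
  1-simplices (21): [0,1], [0,2], [0,3], [0,4], [0,5], [0,6], [1,2], [1,3], [1,4], [1,5], [1,6], [2,3], [2,4], [2,5], [2,6], [3,4], [3,5], [3,6], [4,5], [4,6], [5,6]
  2-simplices (14): [0,1,5], [0,1,6], [0,2,3], [0,2,4], [0,3,6], [0,4,5], [1,2,3], [1,2,5], [1,3,4], [1,4,6], [2,4,6], [2,5,6], [3,4,5], [3,5,6]

so the chain groups are C_0 ≅ Z^7, C_1 ≅ Z^21, C_2 ≅ Z^14.

The boundary map ∂_1: C_1 → C_0 sends each edge [p,q] (with p < q) to q − p. For instance
  ∂[0,4] = [4] − [0].
This gives a 7×21 integer matrix of rank 6; reducing to Smith normal form yields diagonal entries (1,1,1,1,1,1).

Boundary ∂_2: C_2 → C_1 acts by ∂[p,q,r] = [q,r] − [p,r] + [p,q]. For instance
  ∂[0,3,6] = [3,6] − [0,6] + [0,3],
  ∂[2,4,6] = [4,6] − [2,6] + [2,4].
The resulting 21×14 matrix has rank 13, and its Smith normal form has invariant factors (1,1,1,1,1,1,1,1,1,1,1,1,1).

Reading off H_k = ker ∂_k / im ∂_{k+1}:

  H_1: rank ker ∂_1 − rank ∂_2 = (21 − 6) − 13 = 2, and the invariant factors of ∂_2 are all 1, so H_1 = Z^2.

H_1 = Z^2.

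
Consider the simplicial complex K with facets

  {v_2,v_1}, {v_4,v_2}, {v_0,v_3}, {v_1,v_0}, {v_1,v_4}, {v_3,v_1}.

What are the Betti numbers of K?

Order the vertices as v_0 < v_1 < v_2 < v_3 < v_4. Listing each simplex with vertices in this order, K has dimension 1 with simplices:

  0-simplices (5): [v_0], [v_1], [v_2], [v_3], [v_4]
  1-simplices (6): [v_0,v_1], [v_0,v_3], [v_1,v_2], [v_1,v_3], [v_1,v_4], [v_2,v_4]

giving chain groups C_0 ≅ Z^5, C_1 ≅ Z^6.

The boundary map ∂_1: C_1 → C_0 maps an edge to its endpoints' difference, ∂[p,q] = q − p. For instance
  ∂[v_1,v_4] = [v_4] − [v_1].
The resulting 5×6 matrix has rank 4, and its Smith normal form has invariant factors (1,1,1,1).

Now H_k = ker ∂_k / im ∂_{k+1}, so:

  H_0: rank C_0 − rank ∂_1 = 5 − 4 = 1, and the invariant factors of ∂_1 are all 1, so H_0 ≅ Z.
  H_1: rank ker ∂_1 − rank ∂_2 = (6 − 4) − 0 = 2, and there is no ∂_2, so H_1 ≅ Z^2.

As a check, the Euler characteristic is 5 − 6 = -1, which agrees with 1 − 2 = -1.

Hence the Betti numbers are b_0 = 1, b_1 = 2.

b_0 = 1, b_1 = 2.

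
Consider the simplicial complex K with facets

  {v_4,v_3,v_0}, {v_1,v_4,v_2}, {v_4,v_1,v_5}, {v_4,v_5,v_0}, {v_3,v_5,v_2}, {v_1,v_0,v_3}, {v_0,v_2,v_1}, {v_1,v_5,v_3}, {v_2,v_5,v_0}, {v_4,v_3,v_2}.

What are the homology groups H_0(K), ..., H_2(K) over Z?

H_0 = Z,  H_1 = Z/2,  H_2 = 0.

Order the vertices as v_0 < v_1 < v_2 < v_3 < v_4 < v_5. Listing each simplex with vertices in this order, K has dimension 2 with simplices:

  0-simplices (6): [v_0], [v_1], [v_2], [v_3], [v_4], [v_5]
  1-simplices (15): (15 of them)
  2-simplices (10): [v_0,v_1,v_2], [v_0,v_1,v_3], [v_0,v_2,v_5], [v_0,v_3,v_4], [v_0,v_4,v_5], [v_1,v_2,v_4], [v_1,v_3,v_5], [v_1,v_4,v_5], [v_2,v_3,v_4], [v_2,v_3,v_5]

giving chain groups C_0 ≅ Z^6, C_1 ≅ Z^15, C_2 ≅ Z^10.

The boundary map ∂_1: C_1 → C_0 is given by ∂[p,q] = [q] − [p]. For instance
  ∂[v_2,v_5] = [v_5] − [v_2].
This gives a 6×15 integer matrix of rank 5; reducing to Smith normal form yields diagonal entries (1,1,1,1,1).

The boundary map ∂_2: C_2 → C_1 maps a triangle to the signed sum of its edges. For instance
  ∂[v_1,v_3,v_5] = [v_3,v_5] − [v_1,v_5] + [v_1,v_3],
  ∂[v_0,v_3,v_4] = [v_3,v_4] − [v_0,v_4] + [v_0,v_3].
As a 15×10 matrix over Z this has rank 10, with invariant factors (1,1,1,1,1,1,1,1,1,2).

Now H_k = ker ∂_k / im ∂_{k+1}, so:

  H_0: rank C_0 − rank ∂_1 = 6 − 5 = 1, and the invariant factors of ∂_1 are all 1, so H_0 ≅ Z.
  H_1: rank ker ∂_1 − rank ∂_2 = (15 − 5) − 10 = 0, and ∂_2 has invariant factor 2 > 1, so H_1 ≅ Z/2.
  H_2: rank ker ∂_2 − rank ∂_3 = (10 − 10) − 0 = 0, and there is no ∂_3, so H_2 ≅ 0.

As a check, the Euler characteristic is 6 − 15 + 10 = 1, which agrees with 1 − 0 + 0 = 1.
(K is a triangulation of the real projective plane RP^2.)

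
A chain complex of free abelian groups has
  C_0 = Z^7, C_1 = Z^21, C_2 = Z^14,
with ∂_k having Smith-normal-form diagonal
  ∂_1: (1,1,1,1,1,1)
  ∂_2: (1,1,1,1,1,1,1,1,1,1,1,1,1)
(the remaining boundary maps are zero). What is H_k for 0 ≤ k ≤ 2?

H_0 ≅ Z,  H_1 ≅ Z^2,  H_2 ≅ Z.

H_0: b_0 = 7 − 0 − 6 = 1; torsion from ∂_1 factors > 1: none. So H_0 ≅ Z.
H_1: b_1 = 21 − 6 − 13 = 2; torsion from ∂_2 factors > 1: none. So H_1 ≅ Z^2.
H_2: b_2 = 14 − 13 − 0 = 1; torsion from ∂_3 factors > 1: none. So H_2 ≅ Z.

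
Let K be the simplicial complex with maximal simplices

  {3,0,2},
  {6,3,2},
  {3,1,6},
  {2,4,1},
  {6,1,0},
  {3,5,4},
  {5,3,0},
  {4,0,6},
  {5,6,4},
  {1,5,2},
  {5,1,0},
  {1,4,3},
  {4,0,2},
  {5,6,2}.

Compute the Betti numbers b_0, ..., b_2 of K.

b_0 = 1, b_1 = 2, b_2 = 1.

Fix the vertex order 0 < 1 < 2 < 3 < 4 < 5 < 6 and write every simplex with vertices in increasing order. Then dim K = 2 and the simplices of K are:

  0-simplices (7): [0], [1], [2], [3], [4], [5], [6]
  1-simplices (21): [0,1], [0,2], [0,3], [0,4], [0,5], [0,6], [1,2], [1,3], [1,4], [1,5], [1,6], [2,3], [2,4], [2,5], [2,6], [3,4], [3,5], [3,6], [4,5], [4,6], [5,6]
  2-simplices (14): [0,1,5], [0,1,6], [0,2,3], [0,2,4], [0,3,5], [0,4,6], [1,2,4], [1,2,5], [1,3,4], [1,3,6], [2,3,6], [2,5,6], [3,4,5], [4,5,6]

so the chain groups are C_0 ≅ Z^7, C_1 ≅ Z^21, C_2 ≅ Z^14.

∂_1: C_1 → C_0 maps an edge to its endpoints' difference, ∂[p,q] = q − p. For instance
  ∂[5,6] = [6] − [5].
This gives a 7×21 integer matrix of rank 6; reducing to Smith normal form yields diagonal entries (1,1,1,1,1,1).

Boundary ∂_2: C_2 → C_1 acts by ∂[p,q,r] = [q,r] − [p,r] + [p,q]. For instance
  ∂[3,4,5] = [4,5] − [3,5] + [3,4],
  ∂[1,3,4] = [3,4] − [1,4] + [1,3].
This gives a 21×14 integer matrix of rank 13; reducing to Smith normal form yields diagonal entries (1,1,1,1,1,1,1,1,1,1,1,1,1).

Now H_k = ker ∂_k / im ∂_{k+1}, so:

  H_0: rank C_0 − rank ∂_1 = 7 − 6 = 1, and the invariant factors of ∂_1 are all 1, so H_0 ≅ Z.
  H_1: rank ker ∂_1 − rank ∂_2 = (21 − 6) − 13 = 2, and the invariant factors of ∂_2 are all 1, so H_1 ≅ Z^2.
  H_2: rank ker ∂_2 − rank ∂_3 = (14 − 13) − 0 = 1, and there is no ∂_3, so H_2 ≅ Z.

(K is a triangulation of the torus T^2.)

Hence the Betti numbers are b_0 = 1, b_1 = 2, b_2 = 1.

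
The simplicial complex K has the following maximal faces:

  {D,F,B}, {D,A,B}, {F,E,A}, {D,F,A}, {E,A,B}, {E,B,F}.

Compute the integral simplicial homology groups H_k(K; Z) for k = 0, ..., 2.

Fix the vertex order A < B < D < E < F and write every simplex with vertices in increasing order. Then dim K = 2 and the simplices of K are:

  0-simplices (5): A, B, D, E, F
  1-simplices (9): AB, AD, AE, AF, BD, BE, BF, DF, EF
  2-simplices (6): ABD, ABE, ADF, AEF, BDF, BEF

so the chain groups are C_0 ≅ Z^5, C_1 ≅ Z^9, C_2 ≅ Z^6.

∂_1: C_1 → C_0 maps an edge to its endpoints' difference, ∂[p,q] = q − p. For instance
  ∂BF = F − B.
As a 5×9 matrix over Z this has rank 4, with invariant factors (1,1,1,1).

The boundary map ∂_2: C_2 → C_1 maps a triangle to the signed sum of its edges. For instance
  ∂ADF = DF − AF + AD,
  ∂AEF = EF − AF + AE.
This gives a 9×6 integer matrix of rank 5; reducing to Smith normal form yields diagonal entries (1,1,1,1,1).

Now H_k = ker ∂_k / im ∂_{k+1}, so:

  H_0: rank C_0 − rank ∂_1 = 5 − 4 = 1, and the invariant factors of ∂_1 are all 1, so H_0 = Z.
  H_1: rank ker ∂_1 − rank ∂_2 = (9 − 4) − 5 = 0, and the invariant factors of ∂_2 are all 1, so H_1 = 0.
  H_2: rank ker ∂_2 − rank ∂_3 = (6 − 5) − 0 = 1, and there is no ∂_3, so H_2 = Z.

H_0 = Z,  H_1 = 0,  H_2 = Z.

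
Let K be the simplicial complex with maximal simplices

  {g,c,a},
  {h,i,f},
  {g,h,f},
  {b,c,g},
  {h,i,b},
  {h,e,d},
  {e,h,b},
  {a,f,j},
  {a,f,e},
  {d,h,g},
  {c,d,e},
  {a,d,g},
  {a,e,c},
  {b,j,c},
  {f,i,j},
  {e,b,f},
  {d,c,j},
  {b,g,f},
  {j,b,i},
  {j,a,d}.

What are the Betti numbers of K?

b_0 = 1, b_1 = 1, b_2 = 0.

We work with the vertex ordering a < b < c < d < e < f < g < h < i < j. The simplices of K, each written with vertices in increasing order, are:

  0-simplices (10): a, b, c, d, e, f, g, h, i, j
  1-simplices (30): ac, ad, ae, af, ag, aj, bc, be, bf, bg, bh, bi, bj, cd, ce, cg, cj, de, dg, dh, dj, ef, eh, fg, fh, fi, fj, gh, hi, ij
  2-simplices (20): ace, acg, adg, adj, aef, afj, bcg, bcj, bef, beh, bfg, bhi, bij, cde, cdj, deh, dgh, fgh, fhi, fij

Hence C_0 ≅ Z^10, C_1 ≅ Z^30, C_2 ≅ Z^20.

∂_1: C_1 → C_0 is given by ∂[p,q] = [q] − [p]. For instance
  ∂fj = j − f.
The resulting 10×30 matrix has rank 9, and its Smith normal form has invariant factors (1,1,1,1,1,1,1,1,1).

∂_2: C_2 → C_1 maps a triangle to the signed sum of its edges. For instance
  ∂adj = dj − aj + ad,
  ∂bfg = fg − bg + bf.
The 30×20 boundary matrix has rank 20 and Smith normal form diag(1,1,1,1,1,1,1,1,1,1,1,1,1,1,1,1,1,1,1,2).

Now H_k = ker ∂_k / im ∂_{k+1}, so:

  H_0: rank C_0 − rank ∂_1 = 10 − 9 = 1, and the invariant factors of ∂_1 are all 1, so H_0 = Z.
  H_1: rank ker ∂_1 − rank ∂_2 = (30 − 9) − 20 = 1, and ∂_2 has invariant factor 2 > 1, so H_1 = Z ⊕ Z/2Z.
  H_2: rank ker ∂_2 − rank ∂_3 = (20 − 20) − 0 = 0, and there is no ∂_3, so H_2 = 0.

Hence the Betti numbers are b_0 = 1, b_1 = 1, b_2 = 0.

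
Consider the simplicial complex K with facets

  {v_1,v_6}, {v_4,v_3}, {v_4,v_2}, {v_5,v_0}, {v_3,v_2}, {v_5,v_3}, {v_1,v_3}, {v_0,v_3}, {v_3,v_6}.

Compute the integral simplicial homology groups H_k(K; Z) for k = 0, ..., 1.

H_0 ≅ Z,  H_1 ≅ Z^3.

K has 7 vertices, 9 edges.
rank ∂_0 = 0, rank ∂_1 = 6 ⇒ b_0 = 7 − 0 − 6 = 1; all invariant factors of ∂_1 are 1 so no torsion. So H_0 ≅ Z.
rank ∂_1 = 6, rank ∂_2 = 0 ⇒ b_1 = 9 − 6 − 0 = 3. So H_1 ≅ Z^3.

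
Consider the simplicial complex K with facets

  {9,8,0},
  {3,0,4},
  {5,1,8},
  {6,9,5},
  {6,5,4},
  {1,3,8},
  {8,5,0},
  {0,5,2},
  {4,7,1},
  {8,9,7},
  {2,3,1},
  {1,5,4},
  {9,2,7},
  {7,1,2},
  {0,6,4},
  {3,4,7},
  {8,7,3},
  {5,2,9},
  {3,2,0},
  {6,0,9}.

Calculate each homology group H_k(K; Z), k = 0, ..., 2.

H_0 = Z,  H_1 = Z ⊕ Z/2,  H_2 = 0.

Take the total order 0 < 1 < 2 < 3 < 4 < 5 < 6 < 7 < 8 < 9 on the vertex set. Then K (dimension 2) consists of the simplices:

  0-simplices (10): [0], [1], [2], [3], [4], [5], [6], [7], [8], [9]
  1-simplices (30): (30 of them)
  2-simplices (20): (20 of them)

so the chain groups are C_0 ≅ Z^10, C_1 ≅ Z^30, C_2 ≅ Z^20.

∂_1: C_1 → C_0 maps an edge to its endpoints' difference, ∂[p,q] = q − p.
The 10×30 boundary matrix has rank 9 and Smith normal form diag(1,1,1,1,1,1,1,1,1).

∂_2: C_2 → C_1 acts by ∂[p,q,r] = [q,r] − [p,r] + [p,q]. For instance
  ∂[1,5,8] = [5,8] − [1,8] + [1,5],
  ∂[0,6,9] = [6,9] − [0,9] + [0,6].
This gives a 30×20 integer matrix of rank 20; reducing to Smith normal form yields diagonal entries (1,1,1,1,1,1,1,1,1,1,1,1,1,1,1,1,1,1,1,2).

From H_k ≅ ker(∂_k) / im(∂_{k+1}) we obtain:

  H_0: rank C_0 − rank ∂_1 = 10 − 9 = 1, and the invariant factors of ∂_1 are all 1, so H_0 = Z.
  H_1: rank ker ∂_1 − rank ∂_2 = (30 − 9) − 20 = 1, and ∂_2 has invariant factor 2 > 1, so H_1 = Z ⊕ Z/2.
  H_2: rank ker ∂_2 − rank ∂_3 = (20 − 20) − 0 = 0, and there is no ∂_3, so H_2 = 0.

(K is a triangulation of the Klein bottle.)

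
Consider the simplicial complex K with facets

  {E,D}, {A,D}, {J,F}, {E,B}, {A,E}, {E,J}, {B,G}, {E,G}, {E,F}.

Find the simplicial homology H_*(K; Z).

H_0 ≅ Z,  H_1 ≅ Z^3.

Order the vertices as A < B < D < E < F < G < J. Listing each simplex with vertices in this order, K has dimension 1 with simplices:

  0-simplices (7): A, B, D, E, F, G, J
  1-simplices (9): AD, AE, BE, BG, DE, EF, EG, EJ, FJ

Hence C_0 ≅ Z^7, C_1 ≅ Z^9.

Boundary ∂_1: C_1 → C_0 sends each edge [p,q] (with p < q) to q − p. For instance
  ∂AE = E − A.
As a 7×9 matrix over Z this has rank 6, with invariant factors (1,1,1,1,1,1).

Reading off H_k = ker ∂_k / im ∂_{k+1}:

  H_0: rank C_0 − rank ∂_1 = 7 − 6 = 1, and the invariant factors of ∂_1 are all 1, so H_0 = Z.
  H_1: rank ker ∂_1 − rank ∂_2 = (9 − 6) − 0 = 3, and there is no ∂_2, so H_1 = Z^3.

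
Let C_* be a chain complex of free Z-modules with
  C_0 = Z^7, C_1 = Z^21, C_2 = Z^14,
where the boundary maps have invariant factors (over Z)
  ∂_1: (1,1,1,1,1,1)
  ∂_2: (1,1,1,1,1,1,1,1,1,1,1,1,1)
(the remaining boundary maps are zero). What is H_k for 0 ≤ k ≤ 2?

H_0: b_0 = 7 − 0 − 6 = 1; torsion from ∂_1 factors > 1: none. So H_0 ≅ Z.
H_1: b_1 = 21 − 6 − 13 = 2; torsion from ∂_2 factors > 1: none. So H_1 ≅ Z^2.
H_2: b_2 = 14 − 13 − 0 = 1; torsion from ∂_3 factors > 1: none. So H_2 ≅ Z.

H_0 ≅ Z,  H_1 ≅ Z^2,  H_2 ≅ Z.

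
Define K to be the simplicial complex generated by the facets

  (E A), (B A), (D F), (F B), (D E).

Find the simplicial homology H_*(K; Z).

H_0 = Z,  H_1 = Z.

Fix the vertex order A < B < D < E < F and write every simplex with vertices in increasing order. Then dim K = 1 and the simplices of K are:

  0-simplices (5): A, B, D, E, F
  1-simplices (5): AB, AE, BF, DE, DF

Hence C_0 ≅ Z^5, C_1 ≅ Z^5.

∂_1: C_1 → C_0 maps an edge to its endpoints' difference, ∂[p,q] = q − p.
As a 5×5 matrix over Z this has rank 4, with invariant factors (1,1,1,1).

From H_k ≅ ker(∂_k) / im(∂_{k+1}) we obtain:

  H_0: rank C_0 − rank ∂_1 = 5 − 4 = 1, and the invariant factors of ∂_1 are all 1, so H_0 ≅ Z.
  H_1: rank ker ∂_1 − rank ∂_2 = (5 − 4) − 0 = 1, and there is no ∂_2, so H_1 ≅ Z.

As a check, the Euler characteristic is 5 − 5 = 0, which agrees with 1 − 1 = 0.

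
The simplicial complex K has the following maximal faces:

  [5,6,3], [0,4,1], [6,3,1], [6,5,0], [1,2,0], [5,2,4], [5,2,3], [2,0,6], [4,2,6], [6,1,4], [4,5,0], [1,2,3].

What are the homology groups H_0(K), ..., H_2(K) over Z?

H_0 ≅ Z,  H_1 ≅ Z/2Z,  H_2 = 0.

Fix the vertex order 0 < 1 < 2 < 3 < 4 < 5 < 6 and write every simplex with vertices in increasing order. Then dim K = 2 and the simplices of K are:

  0-simplices (7): [0], [1], [2], [3], [4], [5], [6]
  1-simplices (18): [0,1], [0,2], [0,4], [0,5], [0,6], [1,2], [1,3], [1,4], [1,6], [2,3], [2,4], [2,5], [2,6], [3,5], [3,6], [4,5], [4,6], [5,6]
  2-simplices (12): [0,1,2], [0,1,4], [0,2,6], [0,4,5], [0,5,6], [1,2,3], [1,3,6], [1,4,6], [2,3,5], [2,4,5], [2,4,6], [3,5,6]

Hence C_0 ≅ Z^7, C_1 ≅ Z^18, C_2 ≅ Z^12.

∂_1: C_1 → C_0 sends each edge [p,q] (with p < q) to q − p.
As a 7×18 matrix over Z this has rank 6, with invariant factors (1,1,1,1,1,1).

∂_2: C_2 → C_1 acts by ∂[p,q,r] = [q,r] − [p,r] + [p,q]. For instance
  ∂[2,3,5] = [3,5] − [2,5] + [2,3],
  ∂[3,5,6] = [5,6] − [3,6] + [3,5].
This gives a 18×12 integer matrix of rank 12; reducing to Smith normal form yields diagonal entries (1,1,1,1,1,1,1,1,1,1,1,2).

From H_k ≅ ker(∂_k) / im(∂_{k+1}) we obtain:

  H_0: rank C_0 − rank ∂_1 = 7 − 6 = 1, and the invariant factors of ∂_1 are all 1, so H_0 ≅ Z.
  H_1: rank ker ∂_1 − rank ∂_2 = (18 − 6) − 12 = 0, and ∂_2 has invariant factor 2 > 1, so H_1 ≅ Z/2Z.
  H_2: rank ker ∂_2 − rank ∂_3 = (12 − 12) − 0 = 0, and there is no ∂_3, so H_2 ≅ 0.

(K is a triangulation of the real projective plane RP^2.)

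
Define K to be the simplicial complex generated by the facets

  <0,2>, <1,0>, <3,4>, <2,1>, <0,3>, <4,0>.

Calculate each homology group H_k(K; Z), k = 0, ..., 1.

Fix the vertex order 0 < 1 < 2 < 3 < 4 and write every simplex with vertices in increasing order. Then dim K = 1 and the simplices of K are:

  0-simplices (5): [0], [1], [2], [3], [4]
  1-simplices (6): [0,1], [0,2], [0,3], [0,4], [1,2], [3,4]

giving chain groups C_0 ≅ Z^5, C_1 ≅ Z^6.

∂_1: C_1 → C_0 maps an edge to its endpoints' difference, ∂[p,q] = q − p.
This gives a 5×6 integer matrix of rank 4; reducing to Smith normal form yields diagonal entries (1,1,1,1).

From H_k ≅ ker(∂_k) / im(∂_{k+1}) we obtain:

  H_0: rank C_0 − rank ∂_1 = 5 − 4 = 1, and the invariant factors of ∂_1 are all 1, so H_0 = Z.
  H_1: rank ker ∂_1 − rank ∂_2 = (6 − 4) − 0 = 2, and there is no ∂_2, so H_1 = Z^2.

(K is a triangulation of a wedge of 2 circles.)

H_0 = Z,  H_1 = Z^2.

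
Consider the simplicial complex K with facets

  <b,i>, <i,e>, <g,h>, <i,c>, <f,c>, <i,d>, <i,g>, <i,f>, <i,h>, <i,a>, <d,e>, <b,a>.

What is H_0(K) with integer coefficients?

H_0 = Z.

Order the vertices as a < b < c < d < e < f < g < h < i. Listing each simplex with vertices in this order, K has dimension 1 with simplices:

  0-simplices (9): a, b, c, d, e, f, g, h, i
  1-simplices (12): ab, ai, bi, cf, ci, de, di, ei, fi, gh, gi, hi

so the chain groups are C_0 ≅ Z^9, C_1 ≅ Z^12.

Boundary ∂_1: C_1 → C_0 maps an edge to its endpoints' difference, ∂[p,q] = q − p.
The 9×12 boundary matrix has rank 8 and Smith normal form diag(1,1,1,1,1,1,1,1).

Computing H_k = (kernel of ∂_k) / (image of ∂_{k+1}):

  H_0: rank C_0 − rank ∂_1 = 9 − 8 = 1, and the invariant factors of ∂_1 are all 1, so H_0 = Z.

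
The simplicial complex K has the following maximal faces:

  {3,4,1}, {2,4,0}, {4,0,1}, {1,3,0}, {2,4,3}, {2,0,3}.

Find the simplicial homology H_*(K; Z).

H_0 ≅ Z,  H_1 = 0,  H_2 ≅ Z.

K has 5 vertices, 9 edges, 6 triangles.
rank ∂_0 = 0, rank ∂_1 = 4 ⇒ b_0 = 5 − 0 − 4 = 1; all invariant factors of ∂_1 are 1 so no torsion. So H_0 = Z.
rank ∂_1 = 4, rank ∂_2 = 5 ⇒ b_1 = 9 − 4 − 5 = 0; all invariant factors of ∂_2 are 1 so no torsion. So H_1 = 0.
rank ∂_2 = 5, rank ∂_3 = 0 ⇒ b_2 = 6 − 5 − 0 = 1. So H_2 = Z.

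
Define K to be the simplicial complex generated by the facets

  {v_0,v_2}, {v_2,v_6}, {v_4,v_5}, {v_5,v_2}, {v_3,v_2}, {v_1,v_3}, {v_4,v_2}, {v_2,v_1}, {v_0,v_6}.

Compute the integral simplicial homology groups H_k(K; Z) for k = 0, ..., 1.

Order the vertices as v_0 < v_1 < v_2 < v_3 < v_4 < v_5 < v_6. Listing each simplex with vertices in this order, K has dimension 1 with simplices:

  0-simplices (7): [v_0], [v_1], [v_2], [v_3], [v_4], [v_5], [v_6]
  1-simplices (9): [v_0,v_2], [v_0,v_6], [v_1,v_2], [v_1,v_3], [v_2,v_3], [v_2,v_4], [v_2,v_5], [v_2,v_6], [v_4,v_5]

Hence C_0 ≅ Z^7, C_1 ≅ Z^9.

Boundary ∂_1: C_1 → C_0 maps an edge to its endpoints' difference, ∂[p,q] = q − p. For instance
  ∂[v_2,v_4] = [v_4] − [v_2].
This gives a 7×9 integer matrix of rank 6; reducing to Smith normal form yields diagonal entries (1,1,1,1,1,1).

Computing H_k = (kernel of ∂_k) / (image of ∂_{k+1}):

  H_0: rank C_0 − rank ∂_1 = 7 − 6 = 1, and the invariant factors of ∂_1 are all 1, so H_0 = Z.
  H_1: rank ker ∂_1 − rank ∂_2 = (9 − 6) − 0 = 3, and there is no ∂_2, so H_1 = Z^3.

As a check, the Euler characteristic is 7 − 9 = -2, which agrees with 1 − 3 = -2.

H_0 = Z,  H_1 = Z^3.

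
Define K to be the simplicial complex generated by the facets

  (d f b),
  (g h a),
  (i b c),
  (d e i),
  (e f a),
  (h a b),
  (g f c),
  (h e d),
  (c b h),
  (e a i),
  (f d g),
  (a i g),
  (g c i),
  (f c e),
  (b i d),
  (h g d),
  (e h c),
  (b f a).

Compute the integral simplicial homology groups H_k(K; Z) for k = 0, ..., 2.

We work with the vertex ordering a < b < c < d < e < f < g < h < i. The simplices of K, each written with vertices in increasing order, are:

  0-simplices (9): a, b, c, d, e, f, g, h, i
  1-simplices (27): ab, ae, af, ag, ah, ai, bc, bd, bf, bh, bi, ce, cf, cg, ch, ci, de, df, dg, dh, di, ef, eh, ei, fg, gh, gi
  2-simplices (18): abf, abh, aef, aei, agh, agi, bch, bci, bdf, bdi, cef, ceh, cfg, cgi, deh, dei, dfg, dgh

so the chain groups are C_0 ≅ Z^9, C_1 ≅ Z^27, C_2 ≅ Z^18.

∂_1: C_1 → C_0 is given by ∂[p,q] = [q] − [p]. For instance
  ∂ab = b − a.
As a 9×27 matrix over Z this has rank 8, with invariant factors (1,1,1,1,1,1,1,1).

The boundary map ∂_2: C_2 → C_1 maps a triangle to the signed sum of its edges. For instance
  ∂dei = ei − di + de,
  ∂cgi = gi − ci + cg.
As a 27×18 matrix over Z this has rank 17, with invariant factors (1,1,1,1,1,1,1,1,1,1,1,1,1,1,1,1,1).

Reading off H_k = ker ∂_k / im ∂_{k+1}:

  H_0: rank C_0 − rank ∂_1 = 9 − 8 = 1, and the invariant factors of ∂_1 are all 1, so H_0 = Z.
  H_1: rank ker ∂_1 − rank ∂_2 = (27 − 8) − 17 = 2, and the invariant factors of ∂_2 are all 1, so H_1 = Z^2.
  H_2: rank ker ∂_2 − rank ∂_3 = (18 − 17) − 0 = 1, and there is no ∂_3, so H_2 = Z.

(K is a triangulation of the torus T^2.)

H_0 ≅ Z,  H_1 ≅ Z^2,  H_2 ≅ Z.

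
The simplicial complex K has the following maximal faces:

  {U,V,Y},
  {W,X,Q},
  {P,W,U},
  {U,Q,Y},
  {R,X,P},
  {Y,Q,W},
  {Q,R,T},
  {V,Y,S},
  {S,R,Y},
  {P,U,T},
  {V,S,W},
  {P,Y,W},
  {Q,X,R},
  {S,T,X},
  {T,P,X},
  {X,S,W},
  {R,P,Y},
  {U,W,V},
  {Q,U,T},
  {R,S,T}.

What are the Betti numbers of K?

b_0 = 1, b_1 = 1, b_2 = 0.

Order the vertices as P < Q < R < S < T < U < V < W < X < Y. Listing each simplex with vertices in this order, K has dimension 2 with simplices:

  0-simplices (10): P, Q, R, S, T, U, V, W, X, Y
  1-simplices (30): PR, PT, PU, PW, PX, PY, QR, QT, QU, QW, QX, QY, RS, RT, RX, RY, ST, SV, SW, SX, SY, TU, TX, UV, UW, UY, VW, VY, WX, WY
  2-simplices (20): PRX, PRY, PTU, PTX, PUW, PWY, QRT, QRX, QTU, QUY, QWX, QWY, RST, RSY, STX, SVW, SVY, SWX, UVW, UVY

so the chain groups are C_0 ≅ Z^10, C_1 ≅ Z^30, C_2 ≅ Z^20.

∂_1: C_1 → C_0 is given by ∂[p,q] = [q] − [p]. For instance
  ∂VY = Y − V.
As a 10×30 matrix over Z this has rank 9, with invariant factors (1,1,1,1,1,1,1,1,1).

The boundary map ∂_2: C_2 → C_1 acts by ∂[p,q,r] = [q,r] − [p,r] + [p,q]. For instance
  ∂SWX = WX − SX + SW,
  ∂PWY = WY − PY + PW.
The resulting 30×20 matrix has rank 20, and its Smith normal form has invariant factors (1,1,1,1,1,1,1,1,1,1,1,1,1,1,1,1,1,1,1,2).

Now H_k = ker ∂_k / im ∂_{k+1}, so:

  H_0: rank C_0 − rank ∂_1 = 10 − 9 = 1, and the invariant factors of ∂_1 are all 1, so H_0 ≅ Z.
  H_1: rank ker ∂_1 − rank ∂_2 = (30 − 9) − 20 = 1, and ∂_2 has invariant factor 2 > 1, so H_1 ≅ Z ⊕ Z/2.
  H_2: rank ker ∂_2 − rank ∂_3 = (20 − 20) − 0 = 0, and there is no ∂_3, so H_2 ≅ 0.

Hence the Betti numbers are b_0 = 1, b_1 = 1, b_2 = 0.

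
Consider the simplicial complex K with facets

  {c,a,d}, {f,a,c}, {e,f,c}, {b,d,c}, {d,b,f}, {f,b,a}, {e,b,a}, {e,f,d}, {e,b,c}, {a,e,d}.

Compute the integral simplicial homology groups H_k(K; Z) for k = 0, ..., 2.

H_0 = Z,  H_1 = Z/2,  H_2 = 0.

Fix the vertex order a < b < c < d < e < f and write every simplex with vertices in increasing order. Then dim K = 2 and the simplices of K are:

  0-simplices (6): a, b, c, d, e, f
  1-simplices (15): ab, ac, ad, ae, af, bc, bd, be, bf, cd, ce, cf, de, df, ef
  2-simplices (10): abe, abf, acd, acf, ade, bcd, bce, bdf, cef, def

so the chain groups are C_0 ≅ Z^6, C_1 ≅ Z^15, C_2 ≅ Z^10.

Boundary ∂_1: C_1 → C_0 maps an edge to its endpoints' difference, ∂[p,q] = q − p.
The resulting 6×15 matrix has rank 5, and its Smith normal form has invariant factors (1,1,1,1,1).

The boundary map ∂_2: C_2 → C_1 maps a triangle to the signed sum of its edges. For instance
  ∂acd = cd − ad + ac,
  ∂abf = bf − af + ab.
The 15×10 boundary matrix has rank 10 and Smith normal form diag(1,1,1,1,1,1,1,1,1,2).

Reading off H_k = ker ∂_k / im ∂_{k+1}:

  H_0: rank C_0 − rank ∂_1 = 6 − 5 = 1, and the invariant factors of ∂_1 are all 1, so H_0 ≅ Z.
  H_1: rank ker ∂_1 − rank ∂_2 = (15 − 5) − 10 = 0, and ∂_2 has invariant factor 2 > 1, so H_1 ≅ Z/2.
  H_2: rank ker ∂_2 − rank ∂_3 = (10 − 10) − 0 = 0, and there is no ∂_3, so H_2 ≅ 0.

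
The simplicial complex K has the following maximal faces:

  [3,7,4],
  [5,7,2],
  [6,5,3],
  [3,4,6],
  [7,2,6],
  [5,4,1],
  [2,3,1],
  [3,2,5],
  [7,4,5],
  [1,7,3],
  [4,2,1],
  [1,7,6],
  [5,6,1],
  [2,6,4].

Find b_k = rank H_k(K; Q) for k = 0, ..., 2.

b_0 = 1, b_1 = 2, b_2 = 1.

Order the vertices as 1 < 2 < 3 < 4 < 5 < 6 < 7. Listing each simplex with vertices in this order, K has dimension 2 with simplices:

  0-simplices (7): [1], [2], [3], [4], [5], [6], [7]
  1-simplices (21): [1,2], [1,3], [1,4], [1,5], [1,6], [1,7], [2,3], [2,4], [2,5], [2,6], [2,7], [3,4], [3,5], [3,6], [3,7], [4,5], [4,6], [4,7], [5,6], [5,7], [6,7]
  2-simplices (14): [1,2,3], [1,2,4], [1,3,7], [1,4,5], [1,5,6], [1,6,7], [2,3,5], [2,4,6], [2,5,7], [2,6,7], [3,4,6], [3,4,7], [3,5,6], [4,5,7]

so the chain groups are C_0 ≅ Z^7, C_1 ≅ Z^21, C_2 ≅ Z^14.

The boundary map ∂_1: C_1 → C_0 sends each edge [p,q] (with p < q) to q − p. For instance
  ∂[4,6] = [6] − [4].
This gives a 7×21 integer matrix of rank 6; reducing to Smith normal form yields diagonal entries (1,1,1,1,1,1).

The boundary map ∂_2: C_2 → C_1 sends each 2-simplex [p,q,r] to [q,r] − [p,r] + [p,q]. For instance
  ∂[4,5,7] = [5,7] − [4,7] + [4,5],
  ∂[2,5,7] = [5,7] − [2,7] + [2,5].
This gives a 21×14 integer matrix of rank 13; reducing to Smith normal form yields diagonal entries (1,1,1,1,1,1,1,1,1,1,1,1,1).

Now H_k = ker ∂_k / im ∂_{k+1}, so:

  H_0: rank C_0 − rank ∂_1 = 7 − 6 = 1, and the invariant factors of ∂_1 are all 1, so H_0 ≅ Z.
  H_1: rank ker ∂_1 − rank ∂_2 = (21 − 6) − 13 = 2, and the invariant factors of ∂_2 are all 1, so H_1 ≅ Z^2.
  H_2: rank ker ∂_2 − rank ∂_3 = (14 − 13) − 0 = 1, and there is no ∂_3, so H_2 ≅ Z.

Hence the Betti numbers are b_0 = 1, b_1 = 2, b_2 = 1.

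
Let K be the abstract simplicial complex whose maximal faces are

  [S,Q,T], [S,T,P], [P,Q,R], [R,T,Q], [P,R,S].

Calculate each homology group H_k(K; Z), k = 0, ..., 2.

H_0 ≅ Z,  H_1 ≅ Z,  H_2 = 0.

We work with the vertex ordering P < Q < R < S < T. The simplices of K, each written with vertices in increasing order, are:

  0-simplices (5): P, Q, R, S, T
  1-simplices (10): PQ, PR, PS, PT, QR, QS, QT, RS, RT, ST
  2-simplices (5): PQR, PRS, PST, QRT, QST

giving chain groups C_0 ≅ Z^5, C_1 ≅ Z^10, C_2 ≅ Z^5.

The boundary map ∂_1: C_1 → C_0 sends each edge [p,q] (with p < q) to q − p. For instance
  ∂QT = T − Q.
The 5×10 boundary matrix has rank 4 and Smith normal form diag(1,1,1,1).

The boundary map ∂_2: C_2 → C_1 maps a triangle to the signed sum of its edges. For instance
  ∂QST = ST − QT + QS,
  ∂PST = ST − PT + PS.
As a 10×5 matrix over Z this has rank 5, with invariant factors (1,1,1,1,1).

From H_k ≅ ker(∂_k) / im(∂_{k+1}) we obtain:

  H_0: rank C_0 − rank ∂_1 = 5 − 4 = 1, and the invariant factors of ∂_1 are all 1, so H_0 = Z.
  H_1: rank ker ∂_1 − rank ∂_2 = (10 − 4) − 5 = 1, and the invariant factors of ∂_2 are all 1, so H_1 = Z.
  H_2: rank ker ∂_2 − rank ∂_3 = (5 − 5) − 0 = 0, and there is no ∂_3, so H_2 = 0.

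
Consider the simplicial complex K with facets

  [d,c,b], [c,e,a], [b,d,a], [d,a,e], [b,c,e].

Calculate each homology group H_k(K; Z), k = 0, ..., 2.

We work with the vertex ordering a < b < c < d < e. The simplices of K, each written with vertices in increasing order, are:

  0-simplices (5): a, b, c, d, e
  1-simplices (10): ab, ac, ad, ae, bc, bd, be, cd, ce, de
  2-simplices (5): abd, ace, ade, bcd, bce

so the chain groups are C_0 ≅ Z^5, C_1 ≅ Z^10, C_2 ≅ Z^5.

Boundary ∂_1: C_1 → C_0 is given by ∂[p,q] = [q] − [p].
The resulting 5×10 matrix has rank 4, and its Smith normal form has invariant factors (1,1,1,1).

∂_2: C_2 → C_1 sends each 2-simplex [p,q,r] to [q,r] − [p,r] + [p,q]. For instance
  ∂bce = ce − be + bc,
  ∂ade = de − ae + ad.
The 10×5 boundary matrix has rank 5 and Smith normal form diag(1,1,1,1,1).

Reading off H_k = ker ∂_k / im ∂_{k+1}:

  H_0: rank C_0 − rank ∂_1 = 5 − 4 = 1, and the invariant factors of ∂_1 are all 1, so H_0 = Z.
  H_1: rank ker ∂_1 − rank ∂_2 = (10 − 4) − 5 = 1, and the invariant factors of ∂_2 are all 1, so H_1 = Z.
  H_2: rank ker ∂_2 − rank ∂_3 = (5 − 5) − 0 = 0, and there is no ∂_3, so H_2 = 0.

H_0 ≅ Z,  H_1 ≅ Z,  H_2 = 0.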